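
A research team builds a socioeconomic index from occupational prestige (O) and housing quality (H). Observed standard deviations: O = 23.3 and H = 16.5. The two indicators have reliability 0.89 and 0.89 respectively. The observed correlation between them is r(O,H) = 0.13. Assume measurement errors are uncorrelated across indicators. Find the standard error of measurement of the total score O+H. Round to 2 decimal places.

Var(total) = 815.14 + 99.957 = 915.097.
True-score variance = 725.475 + 99.957 = 825.432, so reliability = 0.9020.
Error variance = 915.097 − 825.432 = 89.6654; SEM = √89.6654 = 9.47.

9.47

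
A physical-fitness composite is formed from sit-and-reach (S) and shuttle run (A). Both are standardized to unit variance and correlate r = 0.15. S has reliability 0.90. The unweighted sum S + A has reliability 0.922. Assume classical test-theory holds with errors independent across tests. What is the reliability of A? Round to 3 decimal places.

0.921

Var(S+A) = 2 + 2·0.15 = 2.300.
True-score variance = ρ_S + ρ_A + 2·0.15, so 0.922 = (0.90 + ρ_A + 0.30) / 2.300.
ρ_A = 0.922·2.300 − 0.90 − 0.30 = 0.921.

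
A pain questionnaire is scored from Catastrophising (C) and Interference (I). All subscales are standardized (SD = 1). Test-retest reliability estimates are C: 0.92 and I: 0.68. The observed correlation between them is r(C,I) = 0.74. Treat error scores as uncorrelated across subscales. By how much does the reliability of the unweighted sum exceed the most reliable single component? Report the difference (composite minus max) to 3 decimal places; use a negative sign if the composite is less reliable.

Var(sum) = 2 + 1.48 = 3.48; true-score variance = 1.6 + 1.48 = 3.08; composite reliability = 0.8851.
Max component reliability = 0.9200.
Difference = 0.8851 − 0.9200 = -0.035.

-0.035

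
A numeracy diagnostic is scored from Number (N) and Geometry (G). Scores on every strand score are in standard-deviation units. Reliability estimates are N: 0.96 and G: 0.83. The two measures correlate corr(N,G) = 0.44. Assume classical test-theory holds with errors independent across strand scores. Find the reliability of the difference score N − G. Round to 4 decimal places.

Var(N−G) = 1 + 1 − 2·0.44 = 2 − 0.88 = 1.12.
Under uncorrelated errors the observed covariances equal the true-score covariances, so only the own-variance terms attenuate.
True-score variance = [0.96 + 0.83] − 0.88 = 1.79 − 0.88 = 0.91.
Reliability = 0.91 / 1.12 = 0.8125.

0.8125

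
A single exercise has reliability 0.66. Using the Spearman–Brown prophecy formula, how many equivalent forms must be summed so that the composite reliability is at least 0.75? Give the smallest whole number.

k ≥ ρ*(1−ρ₁)/(ρ₁(1−ρ*)) = 0.75·0.34 / (0.66·0.25) = 1.545.
Smallest integer k = 2.

2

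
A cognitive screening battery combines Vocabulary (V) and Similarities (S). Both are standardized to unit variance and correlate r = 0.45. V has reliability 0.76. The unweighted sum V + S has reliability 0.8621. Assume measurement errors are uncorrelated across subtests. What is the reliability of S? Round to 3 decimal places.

Var(V+S) = 2 + 2·0.45 = 2.900.
True-score variance = ρ_V + ρ_S + 2·0.45, so 0.8621 = (0.76 + ρ_S + 0.90) / 2.900.
ρ_S = 0.8621·2.900 − 0.76 − 0.90 = 0.840.

0.840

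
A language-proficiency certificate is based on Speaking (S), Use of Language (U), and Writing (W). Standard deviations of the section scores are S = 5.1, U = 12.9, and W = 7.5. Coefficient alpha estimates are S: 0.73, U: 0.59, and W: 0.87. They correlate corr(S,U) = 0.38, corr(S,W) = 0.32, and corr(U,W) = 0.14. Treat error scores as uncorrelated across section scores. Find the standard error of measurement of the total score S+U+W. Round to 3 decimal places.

Var(total) = 248.67 + 101.57 = 350.24.
True-score variance = 166.107 + 101.57 = 267.677, so reliability = 0.7643.
Error variance = 350.24 − 267.677 = 82.5633; SEM = √82.5633 = 9.086.

9.086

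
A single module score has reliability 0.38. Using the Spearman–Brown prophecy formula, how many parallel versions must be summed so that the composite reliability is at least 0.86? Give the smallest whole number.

11

k ≥ ρ*(1−ρ₁)/(ρ₁(1−ρ*)) = 0.86·0.62 / (0.38·0.14) = 10.023.
Smallest integer k = 11.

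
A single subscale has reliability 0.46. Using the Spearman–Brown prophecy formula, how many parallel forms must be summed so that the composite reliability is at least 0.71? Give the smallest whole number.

k ≥ ρ*(1−ρ₁)/(ρ₁(1−ρ*)) = 0.71·0.54 / (0.46·0.29) = 2.874.
Smallest integer k = 3.

3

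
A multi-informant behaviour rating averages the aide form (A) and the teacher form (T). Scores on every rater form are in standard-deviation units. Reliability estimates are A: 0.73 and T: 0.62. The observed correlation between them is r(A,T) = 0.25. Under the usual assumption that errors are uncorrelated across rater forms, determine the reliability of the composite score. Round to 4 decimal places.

Var(A+T) = 2 + 2·[0.25] = 2 + 0.5 = 2.5.
With uncorrelated errors the cross-covariances are all true-score covariance, so they carry over unchanged; only the diagonal terms shrink to ρᵢσᵢ².
True-score variance = [0.73 + 0.62] + 0.5 = 1.35 + 0.5 = 1.85.
Reliability = 1.85 / 2.5 = 0.7400.

0.7400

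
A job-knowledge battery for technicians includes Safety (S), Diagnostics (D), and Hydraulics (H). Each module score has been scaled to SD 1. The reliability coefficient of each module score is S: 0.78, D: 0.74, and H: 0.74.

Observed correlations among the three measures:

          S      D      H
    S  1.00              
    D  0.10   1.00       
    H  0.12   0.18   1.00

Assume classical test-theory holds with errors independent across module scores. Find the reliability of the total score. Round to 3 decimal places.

Var(S+D+H) = 3 + 2·[0.10 + 0.12 + 0.18] = 3 + 0.8 = 3.8.
Because errors are independent across components, Cov(Tᵢ,Tⱼ) = Cov(Xᵢ,Xⱼ); the off-diagonal part of the true-score variance is the same as above.
True-score variance = [0.78 + 0.74 + 0.74] + 0.8 = 2.26 + 0.8 = 3.06.
Reliability = 3.06 / 3.8 = 0.805.

0.805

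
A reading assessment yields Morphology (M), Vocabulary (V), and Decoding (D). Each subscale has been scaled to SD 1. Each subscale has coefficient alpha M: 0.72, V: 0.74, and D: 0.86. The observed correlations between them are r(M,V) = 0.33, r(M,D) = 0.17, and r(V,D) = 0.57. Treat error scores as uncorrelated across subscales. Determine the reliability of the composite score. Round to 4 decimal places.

0.8677

Var(M+V+D) = 3 + 2·[0.33 + 0.17 + 0.57] = 3 + 2.14 = 5.14.
With uncorrelated errors the cross-covariances are all true-score covariance, so they carry over unchanged; only the diagonal terms shrink to ρᵢσᵢ².
True-score variance = [0.72 + 0.74 + 0.86] + 2.14 = 2.32 + 2.14 = 4.46.
Reliability = 4.46 / 5.14 = 0.8677.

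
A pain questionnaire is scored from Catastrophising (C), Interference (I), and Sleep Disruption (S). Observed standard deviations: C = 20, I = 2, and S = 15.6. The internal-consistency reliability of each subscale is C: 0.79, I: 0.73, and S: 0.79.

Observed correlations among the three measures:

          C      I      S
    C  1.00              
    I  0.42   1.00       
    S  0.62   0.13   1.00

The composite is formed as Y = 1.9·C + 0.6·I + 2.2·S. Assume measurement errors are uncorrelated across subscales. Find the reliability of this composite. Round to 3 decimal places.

Var(Y) = 1.9²·20² + 0.6²·2² + 2.2²·15.6² + 2·[1.14·20·2·0.42 + 4.18·20·15.6·0.62 + 1.32·2·15.6·0.13] = 2623.3 + 1666.17 = 4289.47.
With uncorrelated errors the cross-covariances are all true-score covariance, so they carry over unchanged; only the diagonal terms shrink to ρᵢσᵢ².
True-score variance = [1.9²·20²·0.79 + 0.6²·2²·0.73 + 2.2²·15.6²·0.79] + 1666.17 = 2072.32 + 1666.17 = 3738.49.
Reliability = 3738.49 / 4289.47 = 0.872.

0.872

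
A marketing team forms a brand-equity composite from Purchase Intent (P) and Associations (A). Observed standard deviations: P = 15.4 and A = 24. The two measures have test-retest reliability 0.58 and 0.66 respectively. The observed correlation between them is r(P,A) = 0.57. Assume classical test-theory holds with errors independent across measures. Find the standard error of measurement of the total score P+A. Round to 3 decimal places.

17.189

Var(total) = 813.16 + 421.344 = 1234.5.
True-score variance = 517.713 + 421.344 = 939.057, so reliability = 0.7607.
Error variance = 1234.5 − 939.057 = 295.447; SEM = √295.447 = 17.189.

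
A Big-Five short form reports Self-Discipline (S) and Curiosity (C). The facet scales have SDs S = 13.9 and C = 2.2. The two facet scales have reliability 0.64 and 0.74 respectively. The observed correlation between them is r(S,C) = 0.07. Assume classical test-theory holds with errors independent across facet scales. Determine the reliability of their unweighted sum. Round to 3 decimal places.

Var(S+C) = 13.9² + 2.2² + 2·[13.9·2.2·0.07] = 198.05 + 4.2812 = 202.331.
With uncorrelated errors the cross-covariances are all true-score covariance, so they carry over unchanged; only the diagonal terms shrink to ρᵢσᵢ².
True-score variance = [13.9²·0.64 + 2.2²·0.74] + 4.2812 = 127.236 + 4.2812 = 131.517.
Reliability = 131.517 / 202.331 = 0.650.

0.650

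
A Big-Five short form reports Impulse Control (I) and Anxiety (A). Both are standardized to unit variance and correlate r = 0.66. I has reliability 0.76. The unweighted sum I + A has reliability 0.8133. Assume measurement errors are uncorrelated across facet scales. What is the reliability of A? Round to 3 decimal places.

0.620

Var(I+A) = 2 + 2·0.66 = 3.320.
True-score variance = ρ_I + ρ_A + 2·0.66, so 0.8133 = (0.76 + ρ_A + 1.32) / 3.320.
ρ_A = 0.8133·3.320 − 0.76 − 1.32 = 0.620.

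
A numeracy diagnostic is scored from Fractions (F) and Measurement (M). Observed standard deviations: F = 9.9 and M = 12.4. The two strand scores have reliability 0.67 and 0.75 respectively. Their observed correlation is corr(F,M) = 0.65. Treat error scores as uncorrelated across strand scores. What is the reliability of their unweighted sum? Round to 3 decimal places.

Var(F+M) = 9.9² + 12.4² + 2·[9.9·12.4·0.65] = 251.77 + 159.588 = 411.358.
Because errors are independent across components, Cov(Tᵢ,Tⱼ) = Cov(Xᵢ,Xⱼ); the off-diagonal part of the true-score variance is the same as above.
True-score variance = [9.9²·0.67 + 12.4²·0.75] + 159.588 = 180.987 + 159.588 = 340.575.
Reliability = 340.575 / 411.358 = 0.828.

0.828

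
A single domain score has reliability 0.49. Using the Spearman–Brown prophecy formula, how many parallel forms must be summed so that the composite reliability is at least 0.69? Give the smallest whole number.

3

k ≥ ρ*(1−ρ₁)/(ρ₁(1−ρ*)) = 0.69·0.51 / (0.49·0.31) = 2.317.
Smallest integer k = 3.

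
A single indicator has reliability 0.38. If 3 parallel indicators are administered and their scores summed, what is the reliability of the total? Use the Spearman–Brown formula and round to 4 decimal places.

ρ_k = kρ / (1 + (k−1)ρ) = 3·0.38 / (1 + 2·0.38) = 1.140 / 1.760 = 0.6477.

0.6477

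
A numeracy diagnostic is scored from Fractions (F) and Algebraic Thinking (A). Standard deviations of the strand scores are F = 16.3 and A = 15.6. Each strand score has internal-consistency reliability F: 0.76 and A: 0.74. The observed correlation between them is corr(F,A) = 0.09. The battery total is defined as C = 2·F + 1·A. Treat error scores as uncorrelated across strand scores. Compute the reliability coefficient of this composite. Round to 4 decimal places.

0.7722

Var(C) = 2²·16.3² + 15.6² + 2·[2·16.3·15.6·0.09] = 1306.12 + 91.5408 = 1397.66.
Because errors are independent across components, Cov(Tᵢ,Tⱼ) = Cov(Xᵢ,Xⱼ); the off-diagonal part of the true-score variance is the same as above.
True-score variance = [2²·16.3²·0.76 + 15.6²·0.74] + 91.5408 = 987.784 + 91.5408 = 1079.32.
Reliability = 1079.32 / 1397.66 = 0.7722.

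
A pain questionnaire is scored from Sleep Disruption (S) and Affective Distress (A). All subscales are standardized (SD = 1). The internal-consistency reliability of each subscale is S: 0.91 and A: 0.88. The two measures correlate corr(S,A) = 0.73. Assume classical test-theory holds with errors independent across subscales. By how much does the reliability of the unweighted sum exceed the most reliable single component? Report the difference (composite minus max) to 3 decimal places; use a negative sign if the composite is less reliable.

0.029

Var(sum) = 2 + 1.46 = 3.46; true-score variance = 1.79 + 1.46 = 3.25; composite reliability = 0.9393.
Max component reliability = 0.9100.
Difference = 0.9393 − 0.9100 = 0.029.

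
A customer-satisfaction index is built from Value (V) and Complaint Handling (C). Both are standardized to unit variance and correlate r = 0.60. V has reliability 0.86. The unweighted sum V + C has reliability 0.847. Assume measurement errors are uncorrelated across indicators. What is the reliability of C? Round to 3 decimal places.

0.650

Var(V+C) = 2 + 2·0.60 = 3.200.
True-score variance = ρ_V + ρ_C + 2·0.60, so 0.847 = (0.86 + ρ_C + 1.20) / 3.200.
ρ_C = 0.847·3.200 − 0.86 − 1.20 = 0.650.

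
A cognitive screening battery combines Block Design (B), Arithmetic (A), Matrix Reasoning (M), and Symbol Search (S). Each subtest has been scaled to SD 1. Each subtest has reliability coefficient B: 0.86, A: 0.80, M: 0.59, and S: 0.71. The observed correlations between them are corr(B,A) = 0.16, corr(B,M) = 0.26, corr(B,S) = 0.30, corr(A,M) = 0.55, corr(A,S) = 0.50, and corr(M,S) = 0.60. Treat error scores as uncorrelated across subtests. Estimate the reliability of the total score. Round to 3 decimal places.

0.881

Var(B+A+M+S) = 4 + 2·[0.16 + 0.26 + 0.30 + 0.55 + 0.50 + 0.60] = 4 + 4.74 = 8.74.
Because errors are independent across components, Cov(Tᵢ,Tⱼ) = Cov(Xᵢ,Xⱼ); the off-diagonal part of the true-score variance is the same as above.
True-score variance = [0.86 + 0.80 + 0.59 + 0.71] + 4.74 = 2.96 + 4.74 = 7.7.
Reliability = 7.7 / 8.74 = 0.881.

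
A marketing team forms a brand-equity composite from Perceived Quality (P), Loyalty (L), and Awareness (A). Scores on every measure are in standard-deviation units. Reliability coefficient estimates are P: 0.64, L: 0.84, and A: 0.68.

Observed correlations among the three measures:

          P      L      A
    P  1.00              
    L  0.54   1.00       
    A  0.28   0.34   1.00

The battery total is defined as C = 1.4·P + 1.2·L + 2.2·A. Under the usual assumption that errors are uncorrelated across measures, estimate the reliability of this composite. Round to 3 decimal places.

0.817

Var(C) = 1.4² + 1.2² + 2.2² + 2·[1.68·0.54 + 3.08·0.28 + 2.64·0.34] = 8.24 + 5.3344 = 13.5744.
With uncorrelated errors the cross-covariances are all true-score covariance, so they carry over unchanged; only the diagonal terms shrink to ρᵢσᵢ².
True-score variance = [1.4²·0.64 + 1.2²·0.84 + 2.2²·0.68] + 5.3344 = 5.7552 + 5.3344 = 11.0896.
Reliability = 11.0896 / 13.5744 = 0.817.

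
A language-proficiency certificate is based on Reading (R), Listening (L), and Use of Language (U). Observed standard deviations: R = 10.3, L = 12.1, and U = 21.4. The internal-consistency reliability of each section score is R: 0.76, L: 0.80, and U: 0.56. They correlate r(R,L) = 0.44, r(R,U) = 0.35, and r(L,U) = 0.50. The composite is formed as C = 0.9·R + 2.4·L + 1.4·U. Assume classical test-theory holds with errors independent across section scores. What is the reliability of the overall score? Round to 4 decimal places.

0.8132

Var(C) = 0.9²·10.3² + 2.4²·12.1² + 1.4²·21.4² + 2·[2.16·10.3·12.1·0.44 + 1.26·10.3·21.4·0.35 + 3.36·12.1·21.4·0.50] = 1826.86 + 1301.35 = 3128.2.
With uncorrelated errors the cross-covariances are all true-score covariance, so they carry over unchanged; only the diagonal terms shrink to ρᵢσᵢ².
True-score variance = [0.9²·10.3²·0.76 + 2.4²·12.1²·0.80 + 1.4²·21.4²·0.56] + 1301.35 = 1242.62 + 1301.35 = 2543.97.
Reliability = 2543.97 / 3128.2 = 0.8132.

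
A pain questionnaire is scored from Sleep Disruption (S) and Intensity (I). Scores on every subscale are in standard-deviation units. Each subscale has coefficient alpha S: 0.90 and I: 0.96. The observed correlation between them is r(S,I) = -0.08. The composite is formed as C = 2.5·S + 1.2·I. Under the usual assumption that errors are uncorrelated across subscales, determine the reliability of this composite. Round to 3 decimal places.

0.905

Var(C) = 2.5² + 1.2² + 2·[3·(-0.08)] = 7.69 − 0.48 = 7.21.
Under uncorrelated errors the observed covariances equal the true-score covariances, so only the own-variance terms attenuate.
True-score variance = [2.5²·0.90 + 1.2²·0.96] − 0.48 = 7.0074 − 0.48 = 6.5274.
Reliability = 6.5274 / 7.21 = 0.905.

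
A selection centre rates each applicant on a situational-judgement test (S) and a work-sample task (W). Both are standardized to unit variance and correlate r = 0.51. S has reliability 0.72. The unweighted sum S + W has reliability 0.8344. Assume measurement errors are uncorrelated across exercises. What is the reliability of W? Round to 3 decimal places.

Var(S+W) = 2 + 2·0.51 = 3.020.
True-score variance = ρ_S + ρ_W + 2·0.51, so 0.8344 = (0.72 + ρ_W + 1.02) / 3.020.
ρ_W = 0.8344·3.020 − 0.72 − 1.02 = 0.780.

0.780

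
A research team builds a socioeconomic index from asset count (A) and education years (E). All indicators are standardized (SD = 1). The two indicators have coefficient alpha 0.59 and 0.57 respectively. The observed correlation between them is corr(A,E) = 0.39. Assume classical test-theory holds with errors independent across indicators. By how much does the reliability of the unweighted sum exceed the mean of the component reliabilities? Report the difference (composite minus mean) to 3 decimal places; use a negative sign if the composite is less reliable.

Var(sum) = 2 + 0.78 = 2.78; true-score variance = 1.16 + 0.78 = 1.94; composite reliability = 0.6978.
Mean component reliability = 0.5800.
Difference = 0.6978 − 0.5800 = 0.118.

0.118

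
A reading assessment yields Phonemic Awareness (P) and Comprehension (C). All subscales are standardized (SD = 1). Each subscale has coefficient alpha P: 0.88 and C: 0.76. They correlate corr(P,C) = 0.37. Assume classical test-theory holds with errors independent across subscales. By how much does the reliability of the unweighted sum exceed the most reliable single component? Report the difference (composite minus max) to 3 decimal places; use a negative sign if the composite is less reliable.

Var(sum) = 2 + 0.74 = 2.74; true-score variance = 1.64 + 0.74 = 2.38; composite reliability = 0.8686.
Max component reliability = 0.8800.
Difference = 0.8686 − 0.8800 = -0.011.

-0.011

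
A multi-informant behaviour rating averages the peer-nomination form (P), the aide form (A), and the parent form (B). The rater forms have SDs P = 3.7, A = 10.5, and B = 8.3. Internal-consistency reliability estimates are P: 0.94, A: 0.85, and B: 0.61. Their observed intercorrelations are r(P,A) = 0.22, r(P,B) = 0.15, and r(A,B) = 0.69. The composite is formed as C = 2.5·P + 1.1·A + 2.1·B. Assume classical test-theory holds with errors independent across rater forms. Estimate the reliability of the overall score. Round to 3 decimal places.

0.840

Var(C) = 2.5²·3.7² + 1.1²·10.5² + 2.1²·8.3² + 2·[2.75·3.7·10.5·0.22 + 5.25·3.7·8.3·0.15 + 2.31·10.5·8.3·0.69] = 522.77 + 373.194 = 895.963.
With uncorrelated errors the cross-covariances are all true-score covariance, so they carry over unchanged; only the diagonal terms shrink to ρᵢσᵢ².
True-score variance = [2.5²·3.7²·0.94 + 1.1²·10.5²·0.85 + 2.1²·8.3²·0.61] + 373.194 = 379.142 + 373.194 = 752.335.
Reliability = 752.335 / 895.963 = 0.840.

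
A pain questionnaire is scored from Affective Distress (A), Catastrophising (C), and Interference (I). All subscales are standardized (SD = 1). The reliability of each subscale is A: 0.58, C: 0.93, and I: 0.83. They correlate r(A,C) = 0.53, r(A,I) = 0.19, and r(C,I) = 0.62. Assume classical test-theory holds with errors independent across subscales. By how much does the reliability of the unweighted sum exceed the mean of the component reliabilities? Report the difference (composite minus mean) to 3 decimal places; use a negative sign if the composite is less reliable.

Var(sum) = 3 + 2.68 = 5.68; true-score variance = 2.34 + 2.68 = 5.02; composite reliability = 0.8838.
Mean component reliability = 0.7800.
Difference = 0.8838 − 0.7800 = 0.104.

0.104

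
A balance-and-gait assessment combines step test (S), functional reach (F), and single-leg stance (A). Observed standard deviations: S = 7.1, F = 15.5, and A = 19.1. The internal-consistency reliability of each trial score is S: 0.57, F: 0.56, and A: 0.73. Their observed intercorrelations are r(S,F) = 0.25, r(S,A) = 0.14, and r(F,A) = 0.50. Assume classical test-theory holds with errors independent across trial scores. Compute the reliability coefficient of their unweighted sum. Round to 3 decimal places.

0.784

Var(S+F+A) = 7.1² + 15.5² + 19.1² + 2·[7.1·15.5·0.25 + 7.1·19.1·0.14 + 15.5·19.1·0.50] = 655.47 + 389.046 = 1044.52.
With uncorrelated errors the cross-covariances are all true-score covariance, so they carry over unchanged; only the diagonal terms shrink to ρᵢσᵢ².
True-score variance = [7.1²·0.57 + 15.5²·0.56 + 19.1²·0.73] + 389.046 = 429.585 + 389.046 = 818.631.
Reliability = 818.631 / 1044.52 = 0.784.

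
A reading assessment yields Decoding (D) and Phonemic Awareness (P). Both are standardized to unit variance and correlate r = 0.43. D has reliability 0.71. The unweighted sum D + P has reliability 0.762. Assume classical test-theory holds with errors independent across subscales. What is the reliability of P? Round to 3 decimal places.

Var(D+P) = 2 + 2·0.43 = 2.860.
True-score variance = ρ_D + ρ_P + 2·0.43, so 0.762 = (0.71 + ρ_P + 0.86) / 2.860.
ρ_P = 0.762·2.860 − 0.71 − 0.86 = 0.609.

0.609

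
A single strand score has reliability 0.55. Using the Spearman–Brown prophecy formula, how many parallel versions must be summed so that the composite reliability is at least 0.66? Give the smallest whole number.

2

k ≥ ρ*(1−ρ₁)/(ρ₁(1−ρ*)) = 0.66·0.45 / (0.55·0.34) = 1.588.
Smallest integer k = 2.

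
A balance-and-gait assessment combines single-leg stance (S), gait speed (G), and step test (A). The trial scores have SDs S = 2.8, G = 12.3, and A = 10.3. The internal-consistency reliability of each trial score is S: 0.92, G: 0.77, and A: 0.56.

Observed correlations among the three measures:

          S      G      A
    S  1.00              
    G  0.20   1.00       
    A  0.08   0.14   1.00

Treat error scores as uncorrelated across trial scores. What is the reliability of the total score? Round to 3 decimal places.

0.743

Var(S+G+A) = 2.8² + 12.3² + 10.3² + 2·[2.8·12.3·0.20 + 2.8·10.3·0.08 + 12.3·10.3·0.14] = 265.22 + 53.8636 = 319.084.
Under uncorrelated errors the observed covariances equal the true-score covariances, so only the own-variance terms attenuate.
True-score variance = [2.8²·0.92 + 12.3²·0.77 + 10.3²·0.56] + 53.8636 = 183.117 + 53.8636 = 236.98.
Reliability = 236.98 / 319.084 = 0.743.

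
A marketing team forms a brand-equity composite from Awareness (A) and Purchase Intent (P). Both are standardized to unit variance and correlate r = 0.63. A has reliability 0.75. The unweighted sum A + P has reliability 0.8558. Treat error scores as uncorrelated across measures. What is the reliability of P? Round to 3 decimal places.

0.780

Var(A+P) = 2 + 2·0.63 = 3.260.
True-score variance = ρ_A + ρ_P + 2·0.63, so 0.8558 = (0.75 + ρ_P + 1.26) / 3.260.
ρ_P = 0.8558·3.260 − 0.75 − 1.26 = 0.780.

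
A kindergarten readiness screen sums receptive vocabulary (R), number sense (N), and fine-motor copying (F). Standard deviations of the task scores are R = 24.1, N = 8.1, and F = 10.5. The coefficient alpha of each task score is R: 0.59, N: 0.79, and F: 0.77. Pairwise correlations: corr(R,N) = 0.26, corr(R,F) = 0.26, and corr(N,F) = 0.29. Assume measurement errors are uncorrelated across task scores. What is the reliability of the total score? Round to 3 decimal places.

0.733

Var(R+N+F) = 24.1² + 8.1² + 10.5² + 2·[24.1·8.1·0.26 + 24.1·10.5·0.26 + 8.1·10.5·0.29] = 756.67 + 282.424 = 1039.09.
Because errors are independent across components, Cov(Tᵢ,Tⱼ) = Cov(Xᵢ,Xⱼ); the off-diagonal part of the true-score variance is the same as above.
True-score variance = [24.1²·0.59 + 8.1²·0.79 + 10.5²·0.77] + 282.424 = 479.402 + 282.424 = 761.827.
Reliability = 761.827 / 1039.09 = 0.733.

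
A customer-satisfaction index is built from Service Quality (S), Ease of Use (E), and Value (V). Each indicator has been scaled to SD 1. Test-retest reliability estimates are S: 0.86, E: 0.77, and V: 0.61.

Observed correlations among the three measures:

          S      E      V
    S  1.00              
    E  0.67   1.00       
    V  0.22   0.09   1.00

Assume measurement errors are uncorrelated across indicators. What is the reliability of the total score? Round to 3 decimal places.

Var(S+E+V) = 3 + 2·[0.67 + 0.22 + 0.09] = 3 + 1.96 = 4.96.
Because errors are independent across components, Cov(Tᵢ,Tⱼ) = Cov(Xᵢ,Xⱼ); the off-diagonal part of the true-score variance is the same as above.
True-score variance = [0.86 + 0.77 + 0.61] + 1.96 = 2.24 + 1.96 = 4.2.
Reliability = 4.2 / 4.96 = 0.847.

0.847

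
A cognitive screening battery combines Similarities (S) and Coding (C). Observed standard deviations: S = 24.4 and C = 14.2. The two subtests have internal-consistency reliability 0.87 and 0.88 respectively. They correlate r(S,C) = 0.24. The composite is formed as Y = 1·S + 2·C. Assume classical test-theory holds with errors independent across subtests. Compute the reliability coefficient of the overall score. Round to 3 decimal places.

0.900

Var(Y) = 24.4² + 2²·14.2² + 2·[2·24.4·14.2·0.24] = 1401.92 + 332.621 = 1734.54.
Because errors are independent across components, Cov(Tᵢ,Tⱼ) = Cov(Xᵢ,Xⱼ); the off-diagonal part of the true-score variance is the same as above.
True-score variance = [24.4²·0.87 + 2²·14.2²·0.88] + 332.621 = 1227.74 + 332.621 = 1560.36.
Reliability = 1560.36 / 1734.54 = 0.900.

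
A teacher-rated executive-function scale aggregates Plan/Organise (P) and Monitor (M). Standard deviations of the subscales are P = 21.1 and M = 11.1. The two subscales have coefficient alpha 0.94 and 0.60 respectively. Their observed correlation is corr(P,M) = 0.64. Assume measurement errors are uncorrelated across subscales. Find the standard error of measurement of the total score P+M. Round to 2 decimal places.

8.72

Var(total) = 568.42 + 299.789 = 868.209.
True-score variance = 492.423 + 299.789 = 792.212, so reliability = 0.9125.
Error variance = 868.209 − 792.212 = 75.9966; SEM = √75.9966 = 8.72.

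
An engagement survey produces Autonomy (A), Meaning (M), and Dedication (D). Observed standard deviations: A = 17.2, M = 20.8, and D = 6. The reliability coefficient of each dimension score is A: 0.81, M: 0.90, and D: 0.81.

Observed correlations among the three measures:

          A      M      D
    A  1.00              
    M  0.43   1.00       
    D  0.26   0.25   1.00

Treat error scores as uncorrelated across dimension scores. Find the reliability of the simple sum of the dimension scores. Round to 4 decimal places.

Var(A+M+D) = 17.2² + 20.8² + 6² + 2·[17.2·20.8·0.43 + 17.2·6·0.26 + 20.8·6·0.25] = 764.48 + 423.738 = 1188.22.
Because errors are independent across components, Cov(Tᵢ,Tⱼ) = Cov(Xᵢ,Xⱼ); the off-diagonal part of the true-score variance is the same as above.
True-score variance = [17.2²·0.81 + 20.8²·0.90 + 6²·0.81] + 423.738 = 658.166 + 423.738 = 1081.9.
Reliability = 1081.9 / 1188.22 = 0.9105.

0.9105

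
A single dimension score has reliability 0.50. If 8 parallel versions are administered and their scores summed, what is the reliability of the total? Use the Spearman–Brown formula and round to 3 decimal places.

0.889

ρ_k = kρ / (1 + (k−1)ρ) = 8·0.50 / (1 + 7·0.50) = 4.000 / 4.500 = 0.889.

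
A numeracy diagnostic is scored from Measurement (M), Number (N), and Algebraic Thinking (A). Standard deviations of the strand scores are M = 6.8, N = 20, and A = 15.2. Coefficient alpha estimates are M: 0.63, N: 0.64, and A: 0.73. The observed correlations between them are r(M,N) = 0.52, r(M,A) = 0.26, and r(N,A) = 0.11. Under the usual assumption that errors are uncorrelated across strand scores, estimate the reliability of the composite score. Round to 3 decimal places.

Var(M+N+A) = 6.8² + 20² + 15.2² + 2·[6.8·20·0.52 + 6.8·15.2·0.26 + 20·15.2·0.11] = 677.28 + 262.067 = 939.347.
Because errors are independent across components, Cov(Tᵢ,Tⱼ) = Cov(Xᵢ,Xⱼ); the off-diagonal part of the true-score variance is the same as above.
True-score variance = [6.8²·0.63 + 20²·0.64 + 15.2²·0.73] + 262.067 = 453.79 + 262.067 = 715.858.
Reliability = 715.858 / 939.347 = 0.762.

0.762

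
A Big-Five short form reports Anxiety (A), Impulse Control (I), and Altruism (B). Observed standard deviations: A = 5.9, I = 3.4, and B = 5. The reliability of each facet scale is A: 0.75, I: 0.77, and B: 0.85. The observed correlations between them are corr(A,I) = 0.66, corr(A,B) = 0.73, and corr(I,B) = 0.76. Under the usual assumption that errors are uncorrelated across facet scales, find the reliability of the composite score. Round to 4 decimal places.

Var(A+I+B) = 5.9² + 3.4² + 5² + 2·[5.9·3.4·0.66 + 5.9·5·0.73 + 3.4·5·0.76] = 71.37 + 95.3892 = 166.759.
Under uncorrelated errors the observed covariances equal the true-score covariances, so only the own-variance terms attenuate.
True-score variance = [5.9²·0.75 + 3.4²·0.77 + 5²·0.85] + 95.3892 = 56.2587 + 95.3892 = 151.648.
Reliability = 151.648 / 166.759 = 0.9094.

0.9094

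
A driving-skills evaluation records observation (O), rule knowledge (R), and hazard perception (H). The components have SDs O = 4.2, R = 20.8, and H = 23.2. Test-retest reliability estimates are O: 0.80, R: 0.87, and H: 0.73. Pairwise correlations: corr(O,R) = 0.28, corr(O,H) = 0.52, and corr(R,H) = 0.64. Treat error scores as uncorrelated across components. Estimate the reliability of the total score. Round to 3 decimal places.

0.883

Var(O+R+H) = 4.2² + 20.8² + 23.2² + 2·[4.2·20.8·0.28 + 4.2·23.2·0.52 + 20.8·23.2·0.64] = 988.52 + 767.936 = 1756.46.
Under uncorrelated errors the observed covariances equal the true-score covariances, so only the own-variance terms attenuate.
True-score variance = [4.2²·0.80 + 20.8²·0.87 + 23.2²·0.73] + 767.936 = 783.424 + 767.936 = 1551.36.
Reliability = 1551.36 / 1756.46 = 0.883.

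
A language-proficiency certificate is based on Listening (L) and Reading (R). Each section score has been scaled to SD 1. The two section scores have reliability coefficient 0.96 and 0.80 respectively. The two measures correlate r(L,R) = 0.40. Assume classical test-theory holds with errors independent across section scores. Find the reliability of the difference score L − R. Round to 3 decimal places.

Var(L−R) = 1 + 1 − 2·0.40 = 2 − 0.8 = 1.2.
Under uncorrelated errors the observed covariances equal the true-score covariances, so only the own-variance terms attenuate.
True-score variance = [0.96 + 0.80] − 0.8 = 1.76 − 0.8 = 0.96.
Reliability = 0.96 / 1.2 = 0.800.

0.800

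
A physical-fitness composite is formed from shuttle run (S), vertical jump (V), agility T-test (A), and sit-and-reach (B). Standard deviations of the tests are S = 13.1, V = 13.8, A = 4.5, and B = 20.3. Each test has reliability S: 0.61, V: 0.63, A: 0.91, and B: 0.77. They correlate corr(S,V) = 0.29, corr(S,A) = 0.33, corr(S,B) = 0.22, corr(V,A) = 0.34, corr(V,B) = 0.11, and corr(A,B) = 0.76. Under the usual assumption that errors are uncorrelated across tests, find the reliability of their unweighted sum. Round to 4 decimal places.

Var(S+V+A+B) = 13.1² + 13.8² + 4.5² + 20.3² + 2·[13.1·13.8·0.29 + 13.1·4.5·0.33 + 13.1·20.3·0.22 + 13.8·4.5·0.34 + 13.8·20.3·0.11 + 4.5·20.3·0.76] = 794.39 + 503.479 = 1297.87.
With uncorrelated errors the cross-covariances are all true-score covariance, so they carry over unchanged; only the diagonal terms shrink to ρᵢσᵢ².
True-score variance = [13.1²·0.61 + 13.8²·0.63 + 4.5²·0.91 + 20.3²·0.77] + 503.479 = 560.396 + 503.479 = 1063.88.
Reliability = 1063.88 / 1297.87 = 0.8197.

0.8197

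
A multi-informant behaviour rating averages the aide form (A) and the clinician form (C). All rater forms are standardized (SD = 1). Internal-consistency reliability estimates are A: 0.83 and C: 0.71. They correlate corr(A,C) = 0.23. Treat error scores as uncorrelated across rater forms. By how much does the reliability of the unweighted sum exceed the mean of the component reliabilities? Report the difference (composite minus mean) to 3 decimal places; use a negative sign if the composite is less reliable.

0.043

Var(sum) = 2 + 0.46 = 2.46; true-score variance = 1.54 + 0.46 = 2; composite reliability = 0.8130.
Mean component reliability = 0.7700.
Difference = 0.8130 − 0.7700 = 0.043.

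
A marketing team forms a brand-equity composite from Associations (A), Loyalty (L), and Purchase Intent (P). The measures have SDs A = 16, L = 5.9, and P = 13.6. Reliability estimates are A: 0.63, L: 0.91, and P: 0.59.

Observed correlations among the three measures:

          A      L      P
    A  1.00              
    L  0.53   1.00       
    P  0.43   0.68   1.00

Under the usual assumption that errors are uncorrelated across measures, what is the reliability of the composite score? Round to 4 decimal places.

0.8008

Var(A+L+P) = 16² + 5.9² + 13.6² + 2·[16·5.9·0.53 + 16·13.6·0.43 + 5.9·13.6·0.68] = 475.77 + 396.326 = 872.096.
Under uncorrelated errors the observed covariances equal the true-score covariances, so only the own-variance terms attenuate.
True-score variance = [16²·0.63 + 5.9²·0.91 + 13.6²·0.59] + 396.326 = 302.083 + 396.326 = 698.41.
Reliability = 698.41 / 872.096 = 0.8008.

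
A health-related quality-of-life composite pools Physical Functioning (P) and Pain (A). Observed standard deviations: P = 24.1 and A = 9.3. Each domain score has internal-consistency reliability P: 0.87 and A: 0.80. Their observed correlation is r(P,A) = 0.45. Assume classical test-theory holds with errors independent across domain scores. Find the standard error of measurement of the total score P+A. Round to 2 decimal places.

9.63

Var(total) = 667.3 + 201.717 = 869.017.
True-score variance = 574.497 + 201.717 = 776.214, so reliability = 0.8932.
Error variance = 869.017 − 776.214 = 92.8033; SEM = √92.8033 = 9.63.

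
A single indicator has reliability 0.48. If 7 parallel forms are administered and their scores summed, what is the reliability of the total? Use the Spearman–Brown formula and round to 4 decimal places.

ρ_k = kρ / (1 + (k−1)ρ) = 7·0.48 / (1 + 6·0.48) = 3.360 / 3.880 = 0.8660.

0.8660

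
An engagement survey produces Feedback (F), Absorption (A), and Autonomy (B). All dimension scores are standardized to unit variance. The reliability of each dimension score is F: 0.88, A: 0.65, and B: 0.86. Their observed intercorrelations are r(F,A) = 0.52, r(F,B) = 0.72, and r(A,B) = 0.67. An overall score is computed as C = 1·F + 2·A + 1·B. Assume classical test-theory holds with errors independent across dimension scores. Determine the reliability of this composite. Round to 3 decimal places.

0.864

Var(C) = 1 + 2² + 1 + 2·[2·0.52 + 0.72 + 2·0.67] = 6 + 6.2 = 12.2.
Under uncorrelated errors the observed covariances equal the true-score covariances, so only the own-variance terms attenuate.
True-score variance = [0.88 + 2²·0.65 + 0.86] + 6.2 = 4.34 + 6.2 = 10.54.
Reliability = 10.54 / 12.2 = 0.864.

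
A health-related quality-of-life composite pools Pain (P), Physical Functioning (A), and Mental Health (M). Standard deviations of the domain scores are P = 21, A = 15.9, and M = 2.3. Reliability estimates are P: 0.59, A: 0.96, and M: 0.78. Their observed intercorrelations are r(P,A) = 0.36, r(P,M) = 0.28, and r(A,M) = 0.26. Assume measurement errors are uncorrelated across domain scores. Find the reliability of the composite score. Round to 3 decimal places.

Var(P+A+M) = 21² + 15.9² + 2.3² + 2·[21·15.9·0.36 + 21·2.3·0.28 + 15.9·2.3·0.26] = 699.1 + 286.472 = 985.572.
Because errors are independent across components, Cov(Tᵢ,Tⱼ) = Cov(Xᵢ,Xⱼ); the off-diagonal part of the true-score variance is the same as above.
True-score variance = [21²·0.59 + 15.9²·0.96 + 2.3²·0.78] + 286.472 = 507.014 + 286.472 = 793.486.
Reliability = 793.486 / 985.572 = 0.805.

0.805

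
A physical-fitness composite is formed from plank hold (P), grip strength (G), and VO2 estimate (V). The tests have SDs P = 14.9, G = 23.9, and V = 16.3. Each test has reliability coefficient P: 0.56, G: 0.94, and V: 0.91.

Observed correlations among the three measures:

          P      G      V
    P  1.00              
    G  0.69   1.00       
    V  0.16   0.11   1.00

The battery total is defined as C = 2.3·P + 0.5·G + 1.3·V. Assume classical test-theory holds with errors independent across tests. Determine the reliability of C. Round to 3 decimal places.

0.784

Var(C) = 2.3²·14.9² + 0.5²·23.9² + 1.3²·16.3² + 2·[1.15·14.9·23.9·0.69 + 2.99·14.9·16.3·0.16 + 0.65·23.9·16.3·0.11] = 1766.25 + 853.233 = 2619.48.
With uncorrelated errors the cross-covariances are all true-score covariance, so they carry over unchanged; only the diagonal terms shrink to ρᵢσᵢ².
True-score variance = [2.3²·14.9²·0.56 + 0.5²·23.9²·0.94 + 1.3²·16.3²·0.91] + 853.233 = 1200.52 + 853.233 = 2053.75.
Reliability = 2053.75 / 2619.48 = 0.784.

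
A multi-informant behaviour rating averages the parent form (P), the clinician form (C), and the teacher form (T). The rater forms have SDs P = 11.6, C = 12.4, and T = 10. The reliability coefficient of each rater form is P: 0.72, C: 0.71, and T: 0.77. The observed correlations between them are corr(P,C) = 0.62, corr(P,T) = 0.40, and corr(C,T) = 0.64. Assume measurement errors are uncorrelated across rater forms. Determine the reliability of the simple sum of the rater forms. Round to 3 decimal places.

0.871

Var(P+C+T) = 11.6² + 12.4² + 10² + 2·[11.6·12.4·0.62 + 11.6·10·0.40 + 12.4·10·0.64] = 388.32 + 429.882 = 818.202.
Because errors are independent across components, Cov(Tᵢ,Tⱼ) = Cov(Xᵢ,Xⱼ); the off-diagonal part of the true-score variance is the same as above.
True-score variance = [11.6²·0.72 + 12.4²·0.71 + 10²·0.77] + 429.882 = 283.053 + 429.882 = 712.934.
Reliability = 712.934 / 818.202 = 0.871.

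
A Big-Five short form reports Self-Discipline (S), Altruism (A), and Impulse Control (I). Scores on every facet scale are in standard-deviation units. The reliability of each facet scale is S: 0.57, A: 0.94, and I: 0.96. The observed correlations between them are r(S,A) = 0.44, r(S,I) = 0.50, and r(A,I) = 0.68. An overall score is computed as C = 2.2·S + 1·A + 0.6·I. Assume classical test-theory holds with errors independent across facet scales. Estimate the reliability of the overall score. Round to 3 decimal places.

Var(C) = 2.2² + 1 + 0.6² + 2·[2.2·0.44 + 1.32·0.50 + 0.6·0.68] = 6.2 + 4.072 = 10.272.
Under uncorrelated errors the observed covariances equal the true-score covariances, so only the own-variance terms attenuate.
True-score variance = [2.2²·0.57 + 0.94 + 0.6²·0.96] + 4.072 = 4.0444 + 4.072 = 8.1164.
Reliability = 8.1164 / 10.272 = 0.790.

0.790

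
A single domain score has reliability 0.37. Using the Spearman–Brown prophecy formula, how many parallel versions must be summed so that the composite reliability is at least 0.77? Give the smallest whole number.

6

k ≥ ρ*(1−ρ₁)/(ρ₁(1−ρ*)) = 0.77·0.63 / (0.37·0.23) = 5.700.
Smallest integer k = 6.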